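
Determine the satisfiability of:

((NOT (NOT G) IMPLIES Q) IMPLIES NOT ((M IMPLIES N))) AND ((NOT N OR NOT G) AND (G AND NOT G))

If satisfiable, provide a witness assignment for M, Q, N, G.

Case G = True: the conjunct NOT G is False.
Case G = False: the conjunct G is False.
Both cases fail — unsatisfiable.

The formula is unsatisfiable.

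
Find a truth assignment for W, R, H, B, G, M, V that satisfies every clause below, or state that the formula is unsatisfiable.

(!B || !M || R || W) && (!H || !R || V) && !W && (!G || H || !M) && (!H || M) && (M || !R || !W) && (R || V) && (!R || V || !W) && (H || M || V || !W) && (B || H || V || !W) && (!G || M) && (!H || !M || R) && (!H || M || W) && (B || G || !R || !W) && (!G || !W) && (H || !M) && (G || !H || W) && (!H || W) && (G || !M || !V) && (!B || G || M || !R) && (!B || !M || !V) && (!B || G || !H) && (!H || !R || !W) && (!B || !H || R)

W=F, R=T, H=F, B=F, G=F, M=F, V=T

Unit clause (!W) forces W = False.
In (!H || W) only !H is left, so H = False.
In (H || !M) only !M is left, so M = False.
In (!G || M) only !G is left, so G = False.
Set R = True.
  then (!B || G || M || !R) forces B = False.
Set V = True.
All clauses satisfied.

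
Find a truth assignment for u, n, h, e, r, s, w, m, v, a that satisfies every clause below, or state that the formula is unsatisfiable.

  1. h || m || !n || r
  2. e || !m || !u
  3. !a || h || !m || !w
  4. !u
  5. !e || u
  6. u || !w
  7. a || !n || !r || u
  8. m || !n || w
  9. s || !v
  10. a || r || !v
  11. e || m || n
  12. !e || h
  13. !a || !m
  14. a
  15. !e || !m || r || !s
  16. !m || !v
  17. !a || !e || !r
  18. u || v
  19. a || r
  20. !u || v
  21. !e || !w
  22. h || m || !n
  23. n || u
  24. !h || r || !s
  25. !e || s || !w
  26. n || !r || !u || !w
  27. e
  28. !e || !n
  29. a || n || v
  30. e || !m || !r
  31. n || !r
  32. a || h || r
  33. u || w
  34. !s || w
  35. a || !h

The formula is unsatisfiable.

Case u = True:
  Clause (!u) is falsified — contradiction.
Case u = False:
  (!e || u) forces e = False.
  Clause (e) is falsified — contradiction.
Both cases fail, so the formula is unsatisfiable.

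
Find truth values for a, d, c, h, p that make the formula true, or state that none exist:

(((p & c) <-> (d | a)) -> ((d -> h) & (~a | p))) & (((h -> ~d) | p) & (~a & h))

a = False; d = False; c = True; h = True; p = False

  ((p & c) <-> (d | a)) -> ((d -> h) & (~a | p)) = True
    (p & c) <-> (d | a) = True
      p & c = False
      d | a = False
    (d -> h) & (~a | p) = True
      d -> h = True
      ~a | p = True
        ~a = True
  ((h -> ~d) | p) & (~a & h) = True
    (h -> ~d) | p = True
      h -> ~d = True
        ~d = True
    ~a & h = True
      ~a = True
Both conjuncts True, so the formula holds.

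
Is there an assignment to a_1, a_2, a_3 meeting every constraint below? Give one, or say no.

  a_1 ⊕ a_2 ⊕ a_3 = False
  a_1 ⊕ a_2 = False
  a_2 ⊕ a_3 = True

a_1 = True, a_2 = True, a_3 = False

a_1 ⊕ a_2 ⊕ a_3 = T ⊕ T ⊕ F = False ✓
a_1 ⊕ a_2 = T ⊕ T = False ✓
a_2 ⊕ a_3 = T ⊕ F = True ✓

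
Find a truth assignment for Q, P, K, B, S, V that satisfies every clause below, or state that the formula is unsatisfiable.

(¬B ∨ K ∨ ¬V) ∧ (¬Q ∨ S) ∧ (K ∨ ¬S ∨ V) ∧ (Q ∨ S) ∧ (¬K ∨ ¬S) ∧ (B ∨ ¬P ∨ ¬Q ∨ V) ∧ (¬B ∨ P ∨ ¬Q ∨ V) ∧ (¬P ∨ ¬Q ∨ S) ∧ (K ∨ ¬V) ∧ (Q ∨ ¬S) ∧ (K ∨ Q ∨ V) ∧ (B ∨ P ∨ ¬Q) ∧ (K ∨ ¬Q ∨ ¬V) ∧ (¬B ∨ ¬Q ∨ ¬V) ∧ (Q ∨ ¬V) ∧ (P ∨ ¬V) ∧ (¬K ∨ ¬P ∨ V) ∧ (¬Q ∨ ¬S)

Case Q = True:
  (¬Q ∨ S) forces S = True.
  Clause (¬Q ∨ ¬S) is falsified — contradiction.
Case Q = False:
  (Q ∨ S) forces S = True.
  Clause (Q ∨ ¬S) is falsified — contradiction.
Both cases fail, so the formula is unsatisfiable.

Unsatisfiable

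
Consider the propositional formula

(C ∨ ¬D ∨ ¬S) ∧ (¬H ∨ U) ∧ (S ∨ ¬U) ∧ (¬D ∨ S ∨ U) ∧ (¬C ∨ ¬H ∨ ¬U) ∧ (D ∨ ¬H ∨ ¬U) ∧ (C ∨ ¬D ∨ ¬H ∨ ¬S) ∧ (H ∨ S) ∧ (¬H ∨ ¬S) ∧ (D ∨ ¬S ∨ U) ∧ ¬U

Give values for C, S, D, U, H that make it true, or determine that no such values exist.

Unit clause (¬U) forces U = False.
In (¬H ∨ U) only ¬H is left, so H = False.
In (H ∨ S) only S is left, so S = True.
In (D ∨ ¬S ∨ U) only D is left, so D = True.
In (C ∨ ¬D ∨ ¬S) only C is left, so C = True.
All clauses satisfied.

C=T, S=T, D=T, U=F, H=F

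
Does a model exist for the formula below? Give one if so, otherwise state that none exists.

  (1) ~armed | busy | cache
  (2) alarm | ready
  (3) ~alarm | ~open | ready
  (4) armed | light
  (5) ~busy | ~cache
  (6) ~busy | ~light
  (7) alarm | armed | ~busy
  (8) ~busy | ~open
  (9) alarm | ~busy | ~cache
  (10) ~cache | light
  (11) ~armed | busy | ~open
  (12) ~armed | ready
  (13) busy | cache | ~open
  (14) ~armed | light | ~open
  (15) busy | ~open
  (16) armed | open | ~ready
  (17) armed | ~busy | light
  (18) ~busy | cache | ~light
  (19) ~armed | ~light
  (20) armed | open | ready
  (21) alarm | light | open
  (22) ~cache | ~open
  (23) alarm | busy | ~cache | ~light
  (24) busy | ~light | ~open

Set cache = False.
Try open = True:
  (~busy | ~open) forces busy = False.
  clause (busy | cache | ~open) is falsified — backtrack.
So open = False.
Try armed = False:
  (armed | light) forces light = True.
  (~busy | ~light) forces busy = False.
  (armed | open | ~ready) forces ready = False.
  clause (armed | open | ready) is falsified — backtrack.
So armed = True.
  then (~armed | busy | cache) forces busy = True.
  then (~busy | ~light) forces light = False.
  then (~armed | ready) forces ready = True.
  then (alarm | light | open) forces alarm = True.
All clauses satisfied.

cache = False; open = False; armed = True; light = False; busy = True; ready = True; alarm = True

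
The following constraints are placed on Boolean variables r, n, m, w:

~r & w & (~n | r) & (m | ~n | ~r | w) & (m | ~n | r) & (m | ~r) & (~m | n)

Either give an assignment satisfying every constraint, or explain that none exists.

Unit clause (~r) forces r = False.
Unit clause (w) forces w = True.
In (~n | r) only ~n is left, so n = False.
In (~m | n) only ~m is left, so m = False.
Check each clause:
  (~r): ~r holds.
  (w): w holds.
  (~n | r): ~n holds.
  (m | ~n | ~r | w): ~n holds.
  (m | ~n | r): ~n holds.
  (m | ~r): ~r holds.
  (~m | n): ~m holds.
All clauses satisfied.

r: False; n: False; m: False; w: True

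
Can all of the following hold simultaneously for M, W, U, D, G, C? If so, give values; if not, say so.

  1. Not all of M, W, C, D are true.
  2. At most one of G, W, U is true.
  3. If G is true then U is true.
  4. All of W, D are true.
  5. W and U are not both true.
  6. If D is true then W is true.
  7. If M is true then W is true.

M=F; W=T; U=F; D=T; G=F; C=T

  (1) {M, W, C, D}: 3/4 true — not all ✓
  (2) {G, W, U}: 1 true — at most one ✓
  (3) G=F ⇒ U: vacuous ✓
  (4) {W, D}: all 2 true ✓
  (5) W=T, U=F — not both ✓
  (6) D=T ⇒ W: T ✓
  (7) M=F ⇒ W: vacuous ✓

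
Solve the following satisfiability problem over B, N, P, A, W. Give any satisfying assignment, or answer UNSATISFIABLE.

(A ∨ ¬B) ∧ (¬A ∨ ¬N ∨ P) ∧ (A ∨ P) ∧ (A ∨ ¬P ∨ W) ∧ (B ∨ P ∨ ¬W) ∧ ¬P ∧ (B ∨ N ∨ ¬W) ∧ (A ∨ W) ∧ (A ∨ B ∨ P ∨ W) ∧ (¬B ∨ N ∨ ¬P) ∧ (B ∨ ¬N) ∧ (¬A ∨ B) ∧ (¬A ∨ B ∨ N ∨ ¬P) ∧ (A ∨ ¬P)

Unit clause (¬P) forces P = False.
In (A ∨ P) only A is left, so A = True.
In (¬A ∨ B) only B is left, so B = True.
In (¬A ∨ ¬N ∨ P) only ¬N is left, so N = False.
Set W = False.
All clauses satisfied.

B = True; N = False; P = False; A = True; W = False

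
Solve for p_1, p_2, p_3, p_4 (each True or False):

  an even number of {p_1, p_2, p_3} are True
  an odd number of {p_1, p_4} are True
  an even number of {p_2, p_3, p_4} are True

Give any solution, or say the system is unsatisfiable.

Unsatisfiable — no assignment works.

Adding constraints 1, 2, 3 mod 2: every variable appears an even number of times on the left, so the left side is 0.
But the right sides sum to 1 (mod 2). 0 ≠ 1 — the system is inconsistent.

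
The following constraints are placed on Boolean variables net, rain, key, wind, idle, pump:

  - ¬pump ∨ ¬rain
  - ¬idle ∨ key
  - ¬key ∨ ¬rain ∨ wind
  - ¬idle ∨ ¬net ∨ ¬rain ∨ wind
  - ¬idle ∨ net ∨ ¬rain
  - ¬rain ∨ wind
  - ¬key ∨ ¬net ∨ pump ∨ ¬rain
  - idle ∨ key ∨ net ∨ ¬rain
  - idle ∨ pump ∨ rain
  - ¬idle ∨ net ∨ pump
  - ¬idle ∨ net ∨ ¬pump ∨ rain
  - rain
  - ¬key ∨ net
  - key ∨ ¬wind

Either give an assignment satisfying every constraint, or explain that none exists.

Unsatisfiable — no assignment works.

Case rain = True:
  (¬pump ∨ ¬rain) forces pump = False.
  (¬rain ∨ wind) forces wind = True.
  (key ∨ ¬wind) forces key = True.
  (¬key ∨ ¬net ∨ pump ∨ ¬rain) forces net = False.
  Clause (¬key ∨ net) is falsified — contradiction.
Case rain = False:
  Clause (rain) is falsified — contradiction.
Both cases fail, so the formula is unsatisfiable.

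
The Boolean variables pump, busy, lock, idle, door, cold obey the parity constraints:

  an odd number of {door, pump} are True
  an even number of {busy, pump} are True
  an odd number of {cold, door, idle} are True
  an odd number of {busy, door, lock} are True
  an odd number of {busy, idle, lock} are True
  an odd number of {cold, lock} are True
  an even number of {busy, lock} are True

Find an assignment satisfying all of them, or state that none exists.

pump = False; busy = False; lock = False; idle = True; door = True; cold = True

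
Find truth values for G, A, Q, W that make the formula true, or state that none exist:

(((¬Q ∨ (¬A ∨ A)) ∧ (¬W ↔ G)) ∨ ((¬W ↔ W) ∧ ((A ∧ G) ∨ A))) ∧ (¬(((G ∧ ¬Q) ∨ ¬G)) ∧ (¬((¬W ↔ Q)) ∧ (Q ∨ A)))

Case G = True: the formula simplifies to (((¬Q ∨ (¬A ∨ A)) ∧ ¬W) ∨ ((¬W ↔ W) ∧ (A ∨ A))) ∧ (¬(¬Q) ∧ (¬((¬W ↔ Q)) ∧ (Q ∨ A))).
  W = True: the conjunct ((¬Q ∨ (¬A ∨ A)) ∧ ¬W) ∨ ((¬W ↔ W) ∧ (A ∨ A)) becomes ((¬Q ∨ (¬A ∨ A)) ∧ False) ∨ (False ∧ (A ∨ A)) = False.
  W = False: simplifies to (¬Q ∨ (¬A ∨ A)) ∧ (¬(¬Q) ∧ (¬Q ∧ (Q ∨ A))).
    Q = True: the conjunct ¬Q is False.
    Q = False: the conjunct ¬(¬Q) becomes ¬(¬False) = False.
Case G = False: the conjunct ¬(((G ∧ ¬Q) ∨ ¬G)) becomes ¬((False ∨ True)) = False.
Both cases fail — unsatisfiable.

Unsatisfiable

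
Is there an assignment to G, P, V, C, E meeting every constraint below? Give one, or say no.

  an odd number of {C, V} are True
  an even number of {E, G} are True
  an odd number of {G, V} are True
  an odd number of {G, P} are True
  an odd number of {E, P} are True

G = True, P = False, V = False, C = True, E = True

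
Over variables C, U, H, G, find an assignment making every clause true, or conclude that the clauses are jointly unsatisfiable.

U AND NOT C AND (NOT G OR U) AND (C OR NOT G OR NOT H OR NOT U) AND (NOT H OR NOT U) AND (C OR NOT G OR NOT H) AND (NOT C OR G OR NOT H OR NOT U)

C: False; U: True; H: False; G: True

Unit clause (U) forces U = True.
Unit clause (NOT C) forces C = False.
In (NOT H OR NOT U) only NOT H is left, so H = False.
Set G = True.
All clauses satisfied.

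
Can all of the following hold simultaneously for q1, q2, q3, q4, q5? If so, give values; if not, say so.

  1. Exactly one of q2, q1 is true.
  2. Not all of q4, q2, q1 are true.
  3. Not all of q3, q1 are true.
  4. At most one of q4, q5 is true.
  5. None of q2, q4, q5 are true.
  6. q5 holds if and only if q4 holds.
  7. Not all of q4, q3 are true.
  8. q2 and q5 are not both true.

q1 = True; q2 = False; q3 = False; q4 = False; q5 = False

  (1) {q2, q1}: 1 true — exactly one ✓
  (2) {q4, q2, q1}: 1/3 true — not all ✓
  (3) {q3, q1}: 1/2 true — not all ✓
  (4) {q4, q5}: 0 true — at most one ✓
  (5) {q2, q4, q5}: 0 true — none ✓
  (6) q5=F, q4=F — same ✓
  (7) {q4, q3}: 0/2 true — not all ✓
  (8) q2=F, q5=F — not both ✓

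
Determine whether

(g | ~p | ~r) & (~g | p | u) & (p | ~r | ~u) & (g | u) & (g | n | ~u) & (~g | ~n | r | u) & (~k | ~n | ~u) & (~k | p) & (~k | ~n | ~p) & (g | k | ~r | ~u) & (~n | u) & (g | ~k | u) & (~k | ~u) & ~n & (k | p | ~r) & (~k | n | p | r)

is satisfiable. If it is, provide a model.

r = True, p = True, g = True, n = False, k = False, u = True

Unit clause (~n) forces n = False.
Set r = True.
Try p = False:
  (p | ~r | ~u) forces u = False.
  (~g | p | u) forces g = False.
  clause (g | u) is falsified — backtrack.
So p = True.
  then (g | ~p | ~r) forces g = True.
Set k = False.
Set u = True.
All clauses satisfied.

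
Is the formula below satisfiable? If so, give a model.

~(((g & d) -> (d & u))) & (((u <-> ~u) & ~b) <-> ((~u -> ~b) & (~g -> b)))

u=F, d=T, b=T, g=T

  ~(((g & d) -> (d & u))) = True
    (g & d) -> (d & u) = False
      g & d = True
      d & u = False
  ((u <-> ~u) & ~b) <-> ((~u -> ~b) & (~g -> b)) = True
    (u <-> ~u) & ~b = False
      u <-> ~u = False
        ~u = True
      ~b = False
    (~u -> ~b) & (~g -> b) = False
      ~u -> ~b = False
        ~u = True
        ~b = False
      ~g -> b = True
        ~g = False
Both conjuncts True, so the formula holds.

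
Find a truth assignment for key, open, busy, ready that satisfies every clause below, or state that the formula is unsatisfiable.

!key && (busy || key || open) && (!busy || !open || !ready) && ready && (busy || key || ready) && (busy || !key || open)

Unit clause (!key) forces key = False.
Unit clause (ready) forces ready = True.
Set open = False.
  then (busy || key || open) forces busy = True.
Check each clause:
  (!key): !key holds.
  (busy || key || open): busy holds.
  (!busy || !open || !ready): !open holds.
  (ready): ready holds.
  (busy || key || ready): busy holds.
  (busy || !key || open): busy holds.
All clauses satisfied.

key=F, open=F, busy=T, ready=T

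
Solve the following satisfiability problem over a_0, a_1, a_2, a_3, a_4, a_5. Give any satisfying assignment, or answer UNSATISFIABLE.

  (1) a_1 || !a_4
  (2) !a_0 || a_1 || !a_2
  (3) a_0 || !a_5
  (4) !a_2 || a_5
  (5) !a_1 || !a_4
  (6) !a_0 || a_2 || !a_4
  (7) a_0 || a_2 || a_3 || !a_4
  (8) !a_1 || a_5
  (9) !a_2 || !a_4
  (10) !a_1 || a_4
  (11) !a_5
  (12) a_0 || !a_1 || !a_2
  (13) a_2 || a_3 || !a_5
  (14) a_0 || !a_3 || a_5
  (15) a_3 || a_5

a_0: True, a_1: False, a_2: False, a_3: True, a_4: False, a_5: False

Unit clause (!a_5) forces a_5 = False.
In (a_3 || a_5) only a_3 is left, so a_3 = True.
In (!a_2 || a_5) only !a_2 is left, so a_2 = False.
In (!a_1 || a_5) only !a_1 is left, so a_1 = False.
In (a_0 || !a_3 || a_5) only a_0 is left, so a_0 = True.
In (a_1 || !a_4) only !a_4 is left, so a_4 = False.
All clauses satisfied.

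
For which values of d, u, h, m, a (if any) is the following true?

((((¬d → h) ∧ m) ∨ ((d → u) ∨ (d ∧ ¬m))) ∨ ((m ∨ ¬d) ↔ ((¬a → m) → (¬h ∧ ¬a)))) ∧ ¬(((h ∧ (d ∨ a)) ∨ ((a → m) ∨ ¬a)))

d = True, u = False, h = False, m = False, a = True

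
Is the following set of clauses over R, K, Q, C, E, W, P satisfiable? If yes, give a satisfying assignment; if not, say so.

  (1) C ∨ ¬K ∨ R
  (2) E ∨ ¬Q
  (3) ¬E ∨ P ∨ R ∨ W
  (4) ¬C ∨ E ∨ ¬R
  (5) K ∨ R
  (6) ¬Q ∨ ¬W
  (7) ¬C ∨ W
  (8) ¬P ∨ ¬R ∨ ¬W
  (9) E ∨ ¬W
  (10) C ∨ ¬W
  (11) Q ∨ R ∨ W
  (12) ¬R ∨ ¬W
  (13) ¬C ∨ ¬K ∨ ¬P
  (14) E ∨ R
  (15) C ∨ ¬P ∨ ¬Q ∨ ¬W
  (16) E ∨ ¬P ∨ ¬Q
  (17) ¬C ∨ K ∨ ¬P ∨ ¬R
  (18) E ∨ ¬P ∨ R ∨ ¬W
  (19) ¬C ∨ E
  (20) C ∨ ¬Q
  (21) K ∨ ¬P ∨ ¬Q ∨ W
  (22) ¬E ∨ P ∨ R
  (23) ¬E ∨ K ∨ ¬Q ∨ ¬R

R: True, K: False, Q: False, C: False, E: False, W: False, P: True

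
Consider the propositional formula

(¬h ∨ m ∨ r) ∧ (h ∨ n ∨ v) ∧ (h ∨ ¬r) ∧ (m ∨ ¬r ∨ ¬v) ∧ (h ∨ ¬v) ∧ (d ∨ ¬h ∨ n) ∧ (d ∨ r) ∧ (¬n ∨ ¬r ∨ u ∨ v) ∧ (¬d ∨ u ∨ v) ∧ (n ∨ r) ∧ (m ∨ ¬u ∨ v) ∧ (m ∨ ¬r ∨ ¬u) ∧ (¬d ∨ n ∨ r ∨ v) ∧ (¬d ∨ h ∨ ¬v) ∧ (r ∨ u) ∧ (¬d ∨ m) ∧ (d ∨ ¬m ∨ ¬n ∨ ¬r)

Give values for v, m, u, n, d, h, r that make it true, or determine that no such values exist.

v = True; m = True; u = False; n = False; d = True; h = True; r = True

Set v = True.
  then (h ∨ ¬v) forces h = True.
Try m = False:
  (¬h ∨ m ∨ r) forces r = True.
  clause (m ∨ ¬r ∨ ¬v) is falsified — backtrack.
So m = True.
Set u = False.
  then (r ∨ u) forces r = True.
Set n = False.
  then (d ∨ ¬h ∨ n) forces d = True.
All clauses satisfied.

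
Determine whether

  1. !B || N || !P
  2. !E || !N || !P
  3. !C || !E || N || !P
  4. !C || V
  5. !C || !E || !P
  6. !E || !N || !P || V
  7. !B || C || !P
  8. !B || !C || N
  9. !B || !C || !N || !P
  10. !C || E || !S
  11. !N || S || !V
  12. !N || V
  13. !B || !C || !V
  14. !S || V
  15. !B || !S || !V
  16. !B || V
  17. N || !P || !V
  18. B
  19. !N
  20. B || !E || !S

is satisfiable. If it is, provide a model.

Unit clause (B) forces B = True.
Unit clause (!N) forces N = False.
In (!B || N || !P) only !P is left, so P = False.
In (!B || !C || N) only !C is left, so C = False.
In (!B || V) only V is left, so V = True.
In (!B || !S || !V) only !S is left, so S = False.
Set E = True.
All clauses satisfied.

V: True, S: False, N: False, C: False, E: True, B: True, P: False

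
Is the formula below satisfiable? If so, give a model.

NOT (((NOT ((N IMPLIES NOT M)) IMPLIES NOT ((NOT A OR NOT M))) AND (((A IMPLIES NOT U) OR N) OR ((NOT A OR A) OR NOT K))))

U=T, K=T, A=F, N=T, M=T

  NOT (((NOT ((N IMPLIES NOT M)) IMPLIES NOT ((NOT A OR NOT M))) AND (((A IMPLIES NOT U) OR N) OR ((NOT A OR A) OR NOT K)))) = True
    (NOT ((N IMPLIES NOT M)) IMPLIES NOT ((NOT A OR NOT M))) AND (((A IMPLIES NOT U) OR N) OR ((NOT A OR A) OR NOT K)) = False
      NOT ((N IMPLIES NOT M)) IMPLIES NOT ((NOT A OR NOT M)) = False
        NOT ((N IMPLIES NOT M)) = True
          N IMPLIES NOT M = False
            NOT M = False
        NOT ((NOT A OR NOT M)) = False
          NOT A OR NOT M = True
            NOT A = True
            NOT M = False
      ((A IMPLIES NOT U) OR N) OR ((NOT A OR A) OR NOT K) = True
        (A IMPLIES NOT U) OR N = True
          A IMPLIES NOT U = True
            NOT U = False
        (NOT A OR A) OR NOT K = True
          NOT A OR A = True
            NOT A = True
          NOT K = False
The formula evaluates to True.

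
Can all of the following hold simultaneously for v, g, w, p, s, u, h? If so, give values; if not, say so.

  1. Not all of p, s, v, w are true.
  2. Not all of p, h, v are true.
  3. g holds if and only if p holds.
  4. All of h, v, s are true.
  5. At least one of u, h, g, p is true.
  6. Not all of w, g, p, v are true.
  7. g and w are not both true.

v=T, g=F, w=F, p=F, s=T, u=F, h=T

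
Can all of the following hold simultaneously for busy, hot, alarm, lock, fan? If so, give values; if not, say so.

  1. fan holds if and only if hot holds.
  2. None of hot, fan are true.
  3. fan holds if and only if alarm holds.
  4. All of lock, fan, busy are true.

Unsatisfiable — no assignment works.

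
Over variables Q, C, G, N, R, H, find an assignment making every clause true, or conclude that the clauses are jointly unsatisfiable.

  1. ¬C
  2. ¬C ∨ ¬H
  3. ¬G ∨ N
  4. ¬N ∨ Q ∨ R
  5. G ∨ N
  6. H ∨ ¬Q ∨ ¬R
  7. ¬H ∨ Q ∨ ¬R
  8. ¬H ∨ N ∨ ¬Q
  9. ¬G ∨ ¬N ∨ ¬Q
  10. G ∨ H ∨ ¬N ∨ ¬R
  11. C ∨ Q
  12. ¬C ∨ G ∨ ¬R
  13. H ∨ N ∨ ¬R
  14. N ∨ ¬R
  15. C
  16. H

Unsatisfiable — no assignment works.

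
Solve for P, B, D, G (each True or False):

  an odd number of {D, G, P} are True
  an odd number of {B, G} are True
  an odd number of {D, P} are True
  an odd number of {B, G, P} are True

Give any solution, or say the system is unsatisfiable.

P=F; B=T; D=T; G=F

{D, G, P}: 1 true → odd ✓
{B, G}: 1 true → odd ✓
{D, P}: 1 true → odd ✓
{B, G, P}: 1 true → odd ✓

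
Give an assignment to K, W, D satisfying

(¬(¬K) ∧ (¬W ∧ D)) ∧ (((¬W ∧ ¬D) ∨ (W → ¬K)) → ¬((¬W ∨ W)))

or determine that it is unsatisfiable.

Case W = True: the conjunct ¬W is False.
Case W = False: the conjunct ((¬W ∧ ¬D) ∨ (W → ¬K)) → ¬((¬W ∨ W)) becomes (¬D ∨ True) → ¬True = False.
Both cases fail — unsatisfiable.

UNSATISFIABLE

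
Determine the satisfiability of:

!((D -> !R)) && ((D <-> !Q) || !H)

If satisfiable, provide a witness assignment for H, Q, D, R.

H=T, Q=F, D=T, R=T

  !((D -> !R)) = True
    D -> !R = False
      !R = False
  (D <-> !Q) || !H = True
    D <-> !Q = True
      !Q = True
    !H = False
Both conjuncts True, so the formula holds.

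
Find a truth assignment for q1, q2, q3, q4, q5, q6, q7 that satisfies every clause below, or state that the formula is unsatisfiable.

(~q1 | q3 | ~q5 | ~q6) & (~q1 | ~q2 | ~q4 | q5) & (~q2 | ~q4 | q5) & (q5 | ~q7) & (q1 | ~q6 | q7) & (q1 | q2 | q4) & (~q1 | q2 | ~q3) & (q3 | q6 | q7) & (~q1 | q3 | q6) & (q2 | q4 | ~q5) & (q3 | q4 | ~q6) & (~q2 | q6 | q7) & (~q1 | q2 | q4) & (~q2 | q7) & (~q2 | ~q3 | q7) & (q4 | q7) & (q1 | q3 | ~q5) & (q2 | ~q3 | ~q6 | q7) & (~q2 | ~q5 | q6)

q1 = False, q2 = False, q3 = True, q4 = True, q5 = True, q6 = False, q7 = False

Set q1 = False.
Set q2 = False.
  then (q1 | q2 | q4) forces q4 = True.
Try q3 = False:
  (q1 | q3 | ~q5) forces q5 = False.
  (q5 | ~q7) forces q7 = False.
  (q1 | ~q6 | q7) forces q6 = False.
  clause (q3 | q6 | q7) is falsified — backtrack.
So q3 = True.
Set q5 = True.
Set q6 = False.
Set q7 = False.
All clauses satisfied.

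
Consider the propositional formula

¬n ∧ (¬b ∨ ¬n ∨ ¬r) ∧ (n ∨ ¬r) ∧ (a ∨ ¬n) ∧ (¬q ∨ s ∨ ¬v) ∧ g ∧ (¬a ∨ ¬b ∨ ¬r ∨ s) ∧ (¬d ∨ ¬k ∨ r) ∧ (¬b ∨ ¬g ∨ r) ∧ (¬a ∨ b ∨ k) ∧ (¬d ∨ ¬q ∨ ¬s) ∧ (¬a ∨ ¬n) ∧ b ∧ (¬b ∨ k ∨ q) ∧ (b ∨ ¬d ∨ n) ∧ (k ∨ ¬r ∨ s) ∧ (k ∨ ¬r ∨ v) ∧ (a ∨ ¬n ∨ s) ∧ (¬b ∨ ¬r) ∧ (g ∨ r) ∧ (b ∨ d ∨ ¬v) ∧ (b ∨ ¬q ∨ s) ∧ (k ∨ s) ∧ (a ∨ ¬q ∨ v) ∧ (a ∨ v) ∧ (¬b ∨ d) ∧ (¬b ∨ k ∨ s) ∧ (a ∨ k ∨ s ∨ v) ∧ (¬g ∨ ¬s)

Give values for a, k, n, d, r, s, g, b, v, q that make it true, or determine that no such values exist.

Case n = True:
  Clause (¬n) is falsified — contradiction.
Case n = False:
  (n ∨ ¬r) forces r = False.
  (g) forces g = True.
  (¬b ∨ ¬g ∨ r) forces b = False.
  Clause (b) is falsified — contradiction.
Both cases fail, so the formula is unsatisfiable.

UNSATISFIABLE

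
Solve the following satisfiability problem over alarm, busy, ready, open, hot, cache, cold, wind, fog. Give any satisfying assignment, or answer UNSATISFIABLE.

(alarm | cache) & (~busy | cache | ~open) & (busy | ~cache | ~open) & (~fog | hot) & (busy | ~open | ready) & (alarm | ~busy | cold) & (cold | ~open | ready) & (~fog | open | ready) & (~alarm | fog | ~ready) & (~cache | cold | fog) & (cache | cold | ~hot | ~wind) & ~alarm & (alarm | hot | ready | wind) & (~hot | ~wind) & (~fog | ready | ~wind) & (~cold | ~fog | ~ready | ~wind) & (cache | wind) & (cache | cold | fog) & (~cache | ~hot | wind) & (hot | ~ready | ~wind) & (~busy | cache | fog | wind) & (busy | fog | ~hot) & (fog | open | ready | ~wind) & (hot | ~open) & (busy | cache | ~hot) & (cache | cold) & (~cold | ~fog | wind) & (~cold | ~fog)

Unit clause (~alarm) forces alarm = False.
In (alarm | cache) only cache is left, so cache = True.
Set busy = False.
  then (busy | ~cache | ~open) forces open = False.
Try ready = False:
  (~fog | open | ready) forces fog = False.
  (~cache | cold | fog) forces cold = True.
  (busy | fog | ~hot) forces hot = False.
  (alarm | hot | ready | wind) forces wind = True.
  clause (fog | open | ready | ~wind) is falsified — backtrack.
So ready = True.
Set hot = False.
  then (~fog | hot) forces fog = False.
  then (~cache | cold | fog) forces cold = True.
  then (hot | ~ready | ~wind) forces wind = False.
All clauses satisfied.

alarm=F, busy=F, ready=T, open=F, hot=F, cache=T, cold=T, wind=F, fog=F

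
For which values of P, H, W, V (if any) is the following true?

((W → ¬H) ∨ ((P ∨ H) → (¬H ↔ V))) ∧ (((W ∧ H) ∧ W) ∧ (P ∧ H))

P = True, H = True, W = True, V = False

  (W → ¬H) ∨ ((P ∨ H) → (¬H ↔ V)) = True
    W → ¬H = False
      ¬H = False
    (P ∨ H) → (¬H ↔ V) = True
      P ∨ H = True
      ¬H ↔ V = True
        ¬H = False
  ((W ∧ H) ∧ W) ∧ (P ∧ H) = True
    (W ∧ H) ∧ W = True
      W ∧ H = True
    P ∧ H = True
Both conjuncts True, so the formula holds.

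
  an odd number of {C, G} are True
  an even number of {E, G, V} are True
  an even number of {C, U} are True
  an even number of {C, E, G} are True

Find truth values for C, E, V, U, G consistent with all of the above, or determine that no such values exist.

C=F; E=T; V=F; U=F; G=T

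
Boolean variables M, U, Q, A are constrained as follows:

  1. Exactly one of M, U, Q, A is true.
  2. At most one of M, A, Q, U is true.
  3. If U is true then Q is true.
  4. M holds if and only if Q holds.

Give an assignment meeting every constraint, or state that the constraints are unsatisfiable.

M=F, U=F, Q=F, A=T

  (1) {M, U, Q, A}: 1 true — exactly one ✓
  (2) {M, A, Q, U}: 1 true — at most one ✓
  (3) U=F ⇒ Q: vacuous ✓
  (4) M=F, Q=F — same ✓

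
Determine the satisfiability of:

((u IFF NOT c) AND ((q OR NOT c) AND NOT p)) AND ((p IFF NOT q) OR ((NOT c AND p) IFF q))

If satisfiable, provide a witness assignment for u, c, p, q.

u: True, c: False, p: False, q: True

  (u IFF NOT c) AND ((q OR NOT c) AND NOT p) = True
    u IFF NOT c = True
      NOT c = True
    (q OR NOT c) AND NOT p = True
      q OR NOT c = True
        NOT c = True
      NOT p = True
  (p IFF NOT q) OR ((NOT c AND p) IFF q) = True
    p IFF NOT q = True
      NOT q = False
    (NOT c AND p) IFF q = False
      NOT c AND p = False
        NOT c = True
Both conjuncts True, so the formula holds.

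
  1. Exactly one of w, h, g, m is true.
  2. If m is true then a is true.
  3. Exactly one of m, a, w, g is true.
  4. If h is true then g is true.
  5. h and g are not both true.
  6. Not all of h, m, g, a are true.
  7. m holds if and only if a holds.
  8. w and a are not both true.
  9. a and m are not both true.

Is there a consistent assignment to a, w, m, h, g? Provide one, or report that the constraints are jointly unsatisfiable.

a = False; w = False; m = False; h = False; g = True

  (1) {w, h, g, m}: 1 true — exactly one ✓
  (2) m=F ⇒ a: vacuous ✓
  (3) {m, a, w, g}: 1 true — exactly one ✓
  (4) h=F ⇒ g: vacuous ✓
  (5) h=F, g=T — not both ✓
  (6) {h, m, g, a}: 1/4 true — not all ✓
  (7) m=F, a=F — same ✓
  (8) w=F, a=F — not both ✓
  (9) a=F, m=F — not both ✓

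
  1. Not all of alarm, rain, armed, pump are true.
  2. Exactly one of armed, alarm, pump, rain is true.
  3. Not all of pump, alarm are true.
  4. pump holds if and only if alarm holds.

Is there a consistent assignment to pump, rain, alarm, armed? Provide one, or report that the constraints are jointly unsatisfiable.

pump=F, rain=F, alarm=F, armed=T

  (1) {alarm, rain, armed, pump}: 1/4 true — not all ✓
  (2) {armed, alarm, pump, rain}: 1 true — exactly one ✓
  (3) {pump, alarm}: 0/2 true — not all ✓
  (4) pump=F, alarm=F — same ✓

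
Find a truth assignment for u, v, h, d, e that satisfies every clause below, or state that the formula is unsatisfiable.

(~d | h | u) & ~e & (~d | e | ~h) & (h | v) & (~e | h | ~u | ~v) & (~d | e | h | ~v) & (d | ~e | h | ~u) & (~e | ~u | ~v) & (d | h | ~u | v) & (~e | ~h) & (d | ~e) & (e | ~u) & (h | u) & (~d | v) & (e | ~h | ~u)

u=F, v=T, h=T, d=F, e=F

Unit clause (~e) forces e = False.
In (e | ~u) only ~u is left, so u = False.
In (h | u) only h is left, so h = True.
In (~d | e | ~h) only ~d is left, so d = False.
Set v = True.
All clauses satisfied.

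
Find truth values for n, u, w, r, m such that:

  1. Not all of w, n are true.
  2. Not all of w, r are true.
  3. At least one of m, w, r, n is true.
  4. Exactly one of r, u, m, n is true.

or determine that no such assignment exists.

n=F; u=F; w=F; r=F; m=T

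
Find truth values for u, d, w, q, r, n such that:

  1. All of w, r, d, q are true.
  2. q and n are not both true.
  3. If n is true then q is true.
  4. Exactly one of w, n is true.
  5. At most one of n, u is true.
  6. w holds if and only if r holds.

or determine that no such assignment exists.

u: True, d: True, w: True, q: True, r: True, n: False

  (1) {w, r, d, q}: all 4 true ✓
  (2) q=T, n=F — not both ✓
  (3) n=F ⇒ q: vacuous ✓
  (4) {w, n}: 1 true — exactly one ✓
  (5) {n, u}: 1 true — at most one ✓
  (6) w=T, r=T — same ✓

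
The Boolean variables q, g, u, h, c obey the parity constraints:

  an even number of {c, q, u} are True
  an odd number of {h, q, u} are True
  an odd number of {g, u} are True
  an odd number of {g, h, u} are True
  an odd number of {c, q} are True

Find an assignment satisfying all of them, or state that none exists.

q = False, g = False, u = True, h = False, c = True

{c, q, u}: 2 true → even ✓
{h, q, u}: 1 true → odd ✓
{g, u}: 1 true → odd ✓
{g, h, u}: 1 true → odd ✓
{c, q}: 1 true → odd ✓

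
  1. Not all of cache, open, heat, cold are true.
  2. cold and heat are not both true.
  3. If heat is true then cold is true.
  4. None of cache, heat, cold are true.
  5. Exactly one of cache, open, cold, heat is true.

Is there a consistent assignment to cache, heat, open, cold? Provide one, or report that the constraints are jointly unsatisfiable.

cache = False; heat = False; open = True; cold = False

  (1) {cache, open, heat, cold}: 1/4 true — not all ✓
  (2) cold=F, heat=F — not both ✓
  (3) heat=F ⇒ cold: vacuous ✓
  (4) {cache, heat, cold}: 0 true — none ✓
  (5) {cache, open, cold, heat}: 1 true — exactly one ✓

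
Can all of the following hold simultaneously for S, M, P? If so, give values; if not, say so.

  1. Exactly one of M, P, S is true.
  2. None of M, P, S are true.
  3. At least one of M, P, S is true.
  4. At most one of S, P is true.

No satisfying assignment exists.

Case S = True:
  Constraint (2) is violated (S=T) — contradiction.
Case S = False:
  (2) forces M = False.
  (1) with M=F, S=F forces P = True.
  Constraint (2) is violated (P=T) — contradiction.
Both cases fail — unsatisfiable.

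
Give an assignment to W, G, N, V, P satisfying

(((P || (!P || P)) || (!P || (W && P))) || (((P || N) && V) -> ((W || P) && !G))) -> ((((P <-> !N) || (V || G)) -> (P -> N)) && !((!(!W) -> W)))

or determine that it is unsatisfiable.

No satisfying assignment exists.

Case P = True: the formula simplifies to ((!N || (V || G)) -> N) && !((!(!W) -> W)).
  W = True: the conjunct !((!(!W) -> W)) becomes !((True -> True)) = False.
  W = False: the conjunct !((!(!W) -> W)) becomes !((False -> False)) = False.
Case P = False: the formula simplifies to !((!(!W) -> W)).
  W = True: this becomes !((True -> True)) = False.
  W = False: this becomes !((False -> False)) = False.
Both cases fail — unsatisfiable.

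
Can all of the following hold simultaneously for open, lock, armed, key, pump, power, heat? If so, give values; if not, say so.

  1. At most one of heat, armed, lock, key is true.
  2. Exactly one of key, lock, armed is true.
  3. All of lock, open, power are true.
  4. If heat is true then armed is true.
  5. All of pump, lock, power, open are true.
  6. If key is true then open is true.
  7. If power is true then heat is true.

Case power = True:
  (3) forces lock = True.
  (1) with lock=T forces heat = False.
  Constraint (7) is violated (power=T, heat=F) — contradiction.
Case power = False:
  Constraint (3) is violated (power=F) — contradiction.
Both cases fail — unsatisfiable.

Unsatisfiable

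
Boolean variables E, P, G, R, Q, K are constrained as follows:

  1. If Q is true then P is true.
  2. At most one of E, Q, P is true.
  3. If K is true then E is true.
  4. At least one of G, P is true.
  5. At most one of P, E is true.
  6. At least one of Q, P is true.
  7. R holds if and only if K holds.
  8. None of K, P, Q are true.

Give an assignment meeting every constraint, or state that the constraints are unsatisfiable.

No satisfying assignment exists.

Case Q = True:
  Constraint (8) is violated (Q=T) — contradiction.
Case Q = False:
  (6) with Q=F forces P = True.
  Constraint (8) is violated (P=T) — contradiction.
Both cases fail — unsatisfiable.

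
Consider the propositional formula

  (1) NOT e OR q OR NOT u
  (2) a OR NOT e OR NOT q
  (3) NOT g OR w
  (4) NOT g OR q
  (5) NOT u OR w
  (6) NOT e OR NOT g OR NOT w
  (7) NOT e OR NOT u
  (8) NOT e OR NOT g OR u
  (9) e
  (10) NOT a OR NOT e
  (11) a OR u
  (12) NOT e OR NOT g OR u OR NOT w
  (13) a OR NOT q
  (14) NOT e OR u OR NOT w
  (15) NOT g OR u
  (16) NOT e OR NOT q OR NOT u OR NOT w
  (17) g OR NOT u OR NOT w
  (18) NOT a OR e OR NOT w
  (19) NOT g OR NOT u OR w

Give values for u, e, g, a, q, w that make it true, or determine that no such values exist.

Unsatisfiable — no assignment works.

Case e = True:
  (NOT e OR NOT u) forces u = False.
  (NOT e OR NOT g OR u) forces g = False.
  (NOT a OR NOT e) forces a = False.
  Clause (a OR u) is falsified — contradiction.
Case e = False:
  Clause (e) is falsified — contradiction.
Both cases fail, so the formula is unsatisfiable.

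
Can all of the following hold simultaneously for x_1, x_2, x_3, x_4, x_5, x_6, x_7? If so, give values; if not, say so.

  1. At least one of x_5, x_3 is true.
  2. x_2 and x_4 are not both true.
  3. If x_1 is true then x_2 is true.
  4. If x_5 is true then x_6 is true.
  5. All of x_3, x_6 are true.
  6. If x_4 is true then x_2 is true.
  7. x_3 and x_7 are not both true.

x_1 = False, x_2 = False, x_3 = True, x_4 = False, x_5 = False, x_6 = True, x_7 = False

  (1) {x_5, x_3}: 1 true — at least one ✓
  (2) x_2=F, x_4=F — not both ✓
  (3) x_1=F ⇒ x_2: vacuous ✓
  (4) x_5=F ⇒ x_6: vacuous ✓
  (5) {x_3, x_6}: all 2 true ✓
  (6) x_4=F ⇒ x_2: vacuous ✓
  (7) x_3=T, x_7=F — not both ✓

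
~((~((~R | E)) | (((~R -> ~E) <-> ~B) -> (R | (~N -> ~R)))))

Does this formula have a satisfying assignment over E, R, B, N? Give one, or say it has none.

The formula is unsatisfiable.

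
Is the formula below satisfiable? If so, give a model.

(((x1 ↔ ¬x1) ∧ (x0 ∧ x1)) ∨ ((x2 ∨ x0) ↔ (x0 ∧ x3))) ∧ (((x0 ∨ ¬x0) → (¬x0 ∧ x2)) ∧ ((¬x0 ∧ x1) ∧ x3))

Case x0 = True: the conjunct (x0 ∨ ¬x0) → (¬x0 ∧ x2) becomes (True ∨ False) → (False ∧ x2) = False.
Case x0 = False: the formula simplifies to ¬x2 ∧ (x2 ∧ (x1 ∧ x3)).
  x2 = True: the conjunct ¬x2 is False.
  x2 = False: the conjunct x2 is False.
Both cases fail — unsatisfiable.

Unsatisfiable — no assignment works.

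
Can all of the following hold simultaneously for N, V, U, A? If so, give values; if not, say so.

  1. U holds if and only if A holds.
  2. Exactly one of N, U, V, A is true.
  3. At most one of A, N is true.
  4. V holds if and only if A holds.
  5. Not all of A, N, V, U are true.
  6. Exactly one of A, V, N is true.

N=T; V=F; U=F; A=F

  (1) U=F, A=F — same ✓
  (2) {N, U, V, A}: 1 true — exactly one ✓
  (3) {A, N}: 1 true — at most one ✓
  (4) V=F, A=F — same ✓
  (5) {A, N, V, U}: 1/4 true — not all ✓
  (6) {A, V, N}: 1 true — exactly one ✓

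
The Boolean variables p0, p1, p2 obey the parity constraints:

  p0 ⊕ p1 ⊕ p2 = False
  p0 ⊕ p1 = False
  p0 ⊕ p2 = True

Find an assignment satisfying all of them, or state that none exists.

p0: True; p1: True; p2: False

p0 ⊕ p1 ⊕ p2 = T ⊕ T ⊕ F = False ✓
p0 ⊕ p1 = T ⊕ T = False ✓
p0 ⊕ p2 = T ⊕ F = True ✓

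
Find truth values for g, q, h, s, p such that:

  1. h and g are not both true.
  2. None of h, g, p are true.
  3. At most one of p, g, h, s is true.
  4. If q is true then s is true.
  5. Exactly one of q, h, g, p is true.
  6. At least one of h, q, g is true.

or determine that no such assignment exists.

g = False, q = True, h = False, s = True, p = False

  (1) h=F, g=F — not both ✓
  (2) {h, g, p}: 0 true — none ✓
  (3) {p, g, h, s}: 1 true — at most one ✓
  (4) q=T ⇒ s: T ✓
  (5) {q, h, g, p}: 1 true — exactly one ✓
  (6) {h, q, g}: 1 true — at least one ✓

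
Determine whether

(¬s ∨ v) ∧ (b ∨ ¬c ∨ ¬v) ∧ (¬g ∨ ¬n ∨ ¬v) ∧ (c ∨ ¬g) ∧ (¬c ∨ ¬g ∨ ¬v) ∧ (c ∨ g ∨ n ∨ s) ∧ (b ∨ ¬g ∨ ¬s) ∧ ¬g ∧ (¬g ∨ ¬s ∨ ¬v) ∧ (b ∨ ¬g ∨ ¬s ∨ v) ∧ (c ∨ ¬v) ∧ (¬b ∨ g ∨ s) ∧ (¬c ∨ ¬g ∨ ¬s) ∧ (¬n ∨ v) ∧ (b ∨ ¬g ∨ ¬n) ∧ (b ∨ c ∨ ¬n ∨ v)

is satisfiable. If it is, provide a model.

Unit clause (¬g) forces g = False.
Set n = False.
Set b = False.
Try v = True:
  (b ∨ ¬c ∨ ¬v) forces c = False.
  clause (c ∨ ¬v) is falsified — backtrack.
So v = False.
  then (¬s ∨ v) forces s = False.
  then (c ∨ g ∨ n ∨ s) forces c = True.
All clauses satisfied.

n: False, b: False, g: False, v: False, s: False, c: True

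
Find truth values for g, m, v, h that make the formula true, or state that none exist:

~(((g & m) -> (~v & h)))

g: True, m: True, v: True, h: True

  ~(((g & m) -> (~v & h))) = True
    (g & m) -> (~v & h) = False
      g & m = True
      ~v & h = False
        ~v = False
The formula evaluates to True.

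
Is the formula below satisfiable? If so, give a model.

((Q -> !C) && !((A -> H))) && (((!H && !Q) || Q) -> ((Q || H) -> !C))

H=F, A=T, C=T, Q=F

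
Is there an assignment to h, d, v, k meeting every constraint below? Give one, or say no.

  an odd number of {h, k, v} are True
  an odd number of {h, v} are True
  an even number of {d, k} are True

h = True; d = False; v = False; k = False

{h, k, v}: 1 true → odd ✓
{h, v}: 1 true → odd ✓
{d, k}: 0 true → even ✓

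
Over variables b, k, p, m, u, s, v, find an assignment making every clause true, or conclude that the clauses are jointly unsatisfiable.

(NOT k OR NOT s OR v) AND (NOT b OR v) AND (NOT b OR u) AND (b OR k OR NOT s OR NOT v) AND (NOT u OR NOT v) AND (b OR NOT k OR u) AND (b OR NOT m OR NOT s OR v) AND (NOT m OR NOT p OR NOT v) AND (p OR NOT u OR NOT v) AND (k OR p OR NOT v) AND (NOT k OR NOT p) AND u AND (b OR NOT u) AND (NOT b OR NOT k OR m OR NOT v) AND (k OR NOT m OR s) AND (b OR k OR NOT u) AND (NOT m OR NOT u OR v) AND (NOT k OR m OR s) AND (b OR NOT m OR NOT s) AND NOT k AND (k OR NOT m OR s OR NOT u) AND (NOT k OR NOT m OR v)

No satisfying assignment exists.

Case u = True:
  (NOT u OR NOT v) forces v = False.
  (NOT b OR v) forces b = False.
  Clause (b OR NOT u) is falsified — contradiction.
Case u = False:
  Clause (u) is falsified — contradiction.
Both cases fail, so the formula is unsatisfiable.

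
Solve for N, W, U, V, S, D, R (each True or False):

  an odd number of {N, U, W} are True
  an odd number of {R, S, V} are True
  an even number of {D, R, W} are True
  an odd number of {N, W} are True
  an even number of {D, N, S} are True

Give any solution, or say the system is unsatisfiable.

N = False, W = True, U = False, V = False, S = True, D = True, R = False

{N, U, W}: 1 true → odd ✓
{R, S, V}: 1 true → odd ✓
{D, R, W}: 2 true → even ✓
{N, W}: 1 true → odd ✓
{D, N, S}: 2 true → even ✓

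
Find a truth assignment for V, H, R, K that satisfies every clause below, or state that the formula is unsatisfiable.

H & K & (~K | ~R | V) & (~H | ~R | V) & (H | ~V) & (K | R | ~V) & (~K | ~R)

Unit clause (H) forces H = True.
Unit clause (K) forces K = True.
In (~K | ~R) only ~R is left, so R = False.
Set V = True.
Check each clause:
  (H): H holds.
  (K): K holds.
  (~K | ~R | V): ~R holds.
  (~H | ~R | V): ~R holds.
  (H | ~V): H holds.
  (K | R | ~V): K holds.
  (~K | ~R): ~R holds.
All clauses satisfied.

V: True; H: True; R: False; K: True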